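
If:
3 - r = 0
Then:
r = 3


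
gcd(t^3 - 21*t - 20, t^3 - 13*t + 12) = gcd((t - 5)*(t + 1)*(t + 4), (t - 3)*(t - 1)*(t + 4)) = t + 4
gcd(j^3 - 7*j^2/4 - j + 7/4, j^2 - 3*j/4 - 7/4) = j^2 - 3*j/4 - 7/4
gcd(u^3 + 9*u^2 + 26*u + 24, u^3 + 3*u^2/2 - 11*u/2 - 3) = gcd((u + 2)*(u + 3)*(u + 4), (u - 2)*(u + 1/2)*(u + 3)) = u + 3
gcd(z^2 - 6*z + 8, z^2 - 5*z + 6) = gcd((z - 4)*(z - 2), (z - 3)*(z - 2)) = z - 2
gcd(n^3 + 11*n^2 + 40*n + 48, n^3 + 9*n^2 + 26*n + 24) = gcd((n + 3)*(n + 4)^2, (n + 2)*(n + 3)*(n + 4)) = n^2 + 7*n + 12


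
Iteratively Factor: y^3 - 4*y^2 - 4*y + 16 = (y - 2)*(y^2 - 2*y - 8) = (y - 4)*(y - 2)*(y + 2)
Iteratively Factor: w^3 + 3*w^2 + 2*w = (w)*(w^2 + 3*w + 2) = w*(w + 2)*(w + 1)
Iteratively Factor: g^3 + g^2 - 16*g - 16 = (g - 4)*(g^2 + 5*g + 4) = (g - 4)*(g + 4)*(g + 1)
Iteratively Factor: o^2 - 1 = (o + 1)*(o - 1)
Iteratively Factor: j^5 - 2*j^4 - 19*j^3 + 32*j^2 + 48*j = (j)*(j^4 - 2*j^3 - 19*j^2 + 32*j + 48) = j*(j - 4)*(j^3 + 2*j^2 - 11*j - 12) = j*(j - 4)*(j + 4)*(j^2 - 2*j - 3) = j*(j - 4)*(j + 1)*(j + 4)*(j - 3)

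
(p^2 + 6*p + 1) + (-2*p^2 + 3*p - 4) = -p^2 + 9*p - 3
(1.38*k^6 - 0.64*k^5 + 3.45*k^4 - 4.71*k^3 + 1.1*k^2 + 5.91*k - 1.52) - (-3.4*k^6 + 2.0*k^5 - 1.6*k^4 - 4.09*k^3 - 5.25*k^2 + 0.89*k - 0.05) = 4.78*k^6 - 2.64*k^5 + 5.05*k^4 - 0.62*k^3 + 6.35*k^2 + 5.02*k - 1.47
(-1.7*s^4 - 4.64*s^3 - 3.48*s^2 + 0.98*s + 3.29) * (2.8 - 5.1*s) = 8.67*s^5 + 18.904*s^4 + 4.756*s^3 - 14.742*s^2 - 14.035*s + 9.212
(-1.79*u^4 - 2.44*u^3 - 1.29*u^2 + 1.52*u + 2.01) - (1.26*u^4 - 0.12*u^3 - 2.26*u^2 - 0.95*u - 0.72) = -3.05*u^4 - 2.32*u^3 + 0.97*u^2 + 2.47*u + 2.73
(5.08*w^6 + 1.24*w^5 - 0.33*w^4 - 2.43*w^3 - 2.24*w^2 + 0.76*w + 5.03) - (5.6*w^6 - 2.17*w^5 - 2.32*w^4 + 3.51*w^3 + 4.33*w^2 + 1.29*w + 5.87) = -0.52*w^6 + 3.41*w^5 + 1.99*w^4 - 5.94*w^3 - 6.57*w^2 - 0.53*w - 0.84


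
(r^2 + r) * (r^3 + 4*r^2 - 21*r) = r^5 + 5*r^4 - 17*r^3 - 21*r^2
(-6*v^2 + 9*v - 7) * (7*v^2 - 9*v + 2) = -42*v^4 + 117*v^3 - 142*v^2 + 81*v - 14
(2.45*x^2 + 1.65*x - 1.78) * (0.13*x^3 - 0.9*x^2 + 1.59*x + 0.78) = 0.3185*x^5 - 1.9905*x^4 + 2.1791*x^3 + 6.1365*x^2 - 1.5432*x - 1.3884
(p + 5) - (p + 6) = -1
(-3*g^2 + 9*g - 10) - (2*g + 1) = -3*g^2 + 7*g - 11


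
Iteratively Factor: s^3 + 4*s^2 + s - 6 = (s + 2)*(s^2 + 2*s - 3) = (s - 1)*(s + 2)*(s + 3)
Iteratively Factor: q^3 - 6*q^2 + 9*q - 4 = (q - 1)*(q^2 - 5*q + 4) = (q - 4)*(q - 1)*(q - 1)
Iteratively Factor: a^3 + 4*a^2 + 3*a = (a + 1)*(a^2 + 3*a) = (a + 1)*(a + 3)*(a)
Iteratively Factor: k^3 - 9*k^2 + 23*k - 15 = (k - 5)*(k^2 - 4*k + 3) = (k - 5)*(k - 1)*(k - 3)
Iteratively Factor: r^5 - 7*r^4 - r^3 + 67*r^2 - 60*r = (r)*(r^4 - 7*r^3 - r^2 + 67*r - 60) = r*(r - 5)*(r^3 - 2*r^2 - 11*r + 12) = r*(r - 5)*(r + 3)*(r^2 - 5*r + 4) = r*(r - 5)*(r - 1)*(r + 3)*(r - 4)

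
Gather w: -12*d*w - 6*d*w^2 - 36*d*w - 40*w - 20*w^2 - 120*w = w^2*(-6*d - 20) + w*(-48*d - 160)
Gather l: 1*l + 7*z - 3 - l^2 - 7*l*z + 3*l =-l^2 + l*(4 - 7*z) + 7*z - 3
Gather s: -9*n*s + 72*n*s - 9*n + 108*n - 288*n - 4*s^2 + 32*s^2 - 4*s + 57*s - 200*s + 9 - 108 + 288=-189*n + 28*s^2 + s*(63*n - 147) + 189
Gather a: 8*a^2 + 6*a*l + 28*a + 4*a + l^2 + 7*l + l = 8*a^2 + a*(6*l + 32) + l^2 + 8*l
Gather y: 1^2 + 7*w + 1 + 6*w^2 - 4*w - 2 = 6*w^2 + 3*w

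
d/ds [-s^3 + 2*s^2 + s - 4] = -3*s^2 + 4*s + 1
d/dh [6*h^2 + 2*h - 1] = 12*h + 2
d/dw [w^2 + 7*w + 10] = 2*w + 7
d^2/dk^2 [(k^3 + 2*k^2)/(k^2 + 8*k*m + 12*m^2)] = 2*(4*k^2*(k + 2)*(k + 4*m)^2 - k*(k^2 + 2*k + 2*(k + 4*m)*(3*k + 4))*(k^2 + 8*k*m + 12*m^2) + (3*k + 2)*(k^2 + 8*k*m + 12*m^2)^2)/(k^2 + 8*k*m + 12*m^2)^3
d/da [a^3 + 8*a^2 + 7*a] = 3*a^2 + 16*a + 7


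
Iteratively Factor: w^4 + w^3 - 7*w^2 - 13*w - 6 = (w + 1)*(w^3 - 7*w - 6) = (w + 1)^2*(w^2 - w - 6) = (w + 1)^2*(w + 2)*(w - 3)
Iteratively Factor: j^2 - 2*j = (j)*(j - 2)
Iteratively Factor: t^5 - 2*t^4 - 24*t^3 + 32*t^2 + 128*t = (t + 4)*(t^4 - 6*t^3 + 32*t) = (t - 4)*(t + 4)*(t^3 - 2*t^2 - 8*t) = (t - 4)^2*(t + 4)*(t^2 + 2*t) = t*(t - 4)^2*(t + 4)*(t + 2)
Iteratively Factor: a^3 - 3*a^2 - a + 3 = (a - 1)*(a^2 - 2*a - 3) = (a - 1)*(a + 1)*(a - 3)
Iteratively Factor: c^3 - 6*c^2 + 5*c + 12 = (c - 3)*(c^2 - 3*c - 4) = (c - 3)*(c + 1)*(c - 4)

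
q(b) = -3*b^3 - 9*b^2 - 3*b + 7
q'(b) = -9*b^2 - 18*b - 3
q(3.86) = -311.21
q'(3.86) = -206.58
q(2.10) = -66.77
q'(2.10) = -80.49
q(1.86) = -49.02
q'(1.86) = -67.62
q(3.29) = -207.12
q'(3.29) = -159.64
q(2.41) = -94.50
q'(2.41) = -98.65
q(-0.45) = 6.80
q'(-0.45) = 3.28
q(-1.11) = 3.34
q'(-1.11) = 5.89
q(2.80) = -137.82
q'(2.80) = -123.96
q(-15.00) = 8152.00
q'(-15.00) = -1758.00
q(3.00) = -164.00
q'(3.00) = -138.00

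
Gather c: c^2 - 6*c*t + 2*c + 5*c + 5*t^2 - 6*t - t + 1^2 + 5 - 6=c^2 + c*(7 - 6*t) + 5*t^2 - 7*t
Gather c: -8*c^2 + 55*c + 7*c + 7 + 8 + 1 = -8*c^2 + 62*c + 16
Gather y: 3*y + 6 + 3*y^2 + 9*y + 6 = 3*y^2 + 12*y + 12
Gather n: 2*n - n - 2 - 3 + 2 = n - 3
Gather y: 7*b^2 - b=7*b^2 - b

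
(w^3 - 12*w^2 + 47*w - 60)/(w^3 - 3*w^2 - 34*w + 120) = (w - 3)/(w + 6)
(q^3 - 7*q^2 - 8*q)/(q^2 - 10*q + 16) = q*(q + 1)/(q - 2)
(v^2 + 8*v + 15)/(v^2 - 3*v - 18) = (v + 5)/(v - 6)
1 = 1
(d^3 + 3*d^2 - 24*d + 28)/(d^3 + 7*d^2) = 1 - 4/d + 4/d^2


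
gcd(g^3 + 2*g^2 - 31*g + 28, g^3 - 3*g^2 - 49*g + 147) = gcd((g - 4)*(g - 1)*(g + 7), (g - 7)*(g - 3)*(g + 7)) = g + 7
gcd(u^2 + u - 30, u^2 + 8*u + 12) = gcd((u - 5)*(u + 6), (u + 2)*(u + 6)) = u + 6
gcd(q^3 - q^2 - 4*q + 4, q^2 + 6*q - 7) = q - 1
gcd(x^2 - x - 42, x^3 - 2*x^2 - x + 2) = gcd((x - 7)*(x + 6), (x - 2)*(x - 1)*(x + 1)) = 1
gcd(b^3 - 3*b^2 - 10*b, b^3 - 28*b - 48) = b + 2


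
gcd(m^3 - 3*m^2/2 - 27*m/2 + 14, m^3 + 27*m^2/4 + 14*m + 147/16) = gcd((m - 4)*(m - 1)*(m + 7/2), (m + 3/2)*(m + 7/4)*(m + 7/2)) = m + 7/2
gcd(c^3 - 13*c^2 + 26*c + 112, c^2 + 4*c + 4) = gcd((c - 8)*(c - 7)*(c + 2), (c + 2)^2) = c + 2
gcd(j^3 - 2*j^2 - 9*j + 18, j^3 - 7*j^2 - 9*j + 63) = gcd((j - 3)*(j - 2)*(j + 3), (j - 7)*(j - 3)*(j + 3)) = j^2 - 9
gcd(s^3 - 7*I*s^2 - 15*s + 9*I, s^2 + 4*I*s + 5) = s - I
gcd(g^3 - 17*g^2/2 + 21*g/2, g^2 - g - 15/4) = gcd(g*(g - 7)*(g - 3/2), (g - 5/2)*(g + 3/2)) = 1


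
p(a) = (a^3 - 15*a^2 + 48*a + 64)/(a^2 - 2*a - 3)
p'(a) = (2 - 2*a)*(a^3 - 15*a^2 + 48*a + 64)/(a^2 - 2*a - 3)^2 + (3*a^2 - 30*a + 48)/(a^2 - 2*a - 3)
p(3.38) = 56.17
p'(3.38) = -172.13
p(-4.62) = -20.90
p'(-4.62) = 0.57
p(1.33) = -26.64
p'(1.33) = -7.96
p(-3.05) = -20.18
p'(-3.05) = 0.32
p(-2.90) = -20.14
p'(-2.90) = 0.28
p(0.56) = -22.69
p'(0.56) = -3.20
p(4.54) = 7.77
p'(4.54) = -9.54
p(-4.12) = -20.63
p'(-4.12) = 0.51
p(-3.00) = -20.17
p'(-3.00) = 0.31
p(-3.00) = -20.17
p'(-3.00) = 0.31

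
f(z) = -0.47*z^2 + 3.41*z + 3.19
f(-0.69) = 0.61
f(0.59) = 5.04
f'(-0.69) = 4.06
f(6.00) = 6.73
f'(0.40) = 3.03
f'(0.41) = 3.02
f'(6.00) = -2.23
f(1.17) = 6.54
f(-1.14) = -1.31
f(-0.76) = 0.33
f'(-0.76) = 4.12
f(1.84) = 7.87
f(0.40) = 4.48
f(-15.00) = -153.71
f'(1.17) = 2.31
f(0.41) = 4.51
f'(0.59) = 2.86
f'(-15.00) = 17.51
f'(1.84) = 1.68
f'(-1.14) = 4.48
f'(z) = 3.41 - 0.94*z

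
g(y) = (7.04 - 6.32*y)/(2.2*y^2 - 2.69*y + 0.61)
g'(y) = (2.69 - 4.4*y)*(7.04 - 6.32*y)/(2.2*y^2 - 2.69*y + 0.61)^2 - 6.32/(2.2*y^2 - 2.69*y + 0.61) = (13.904*y^2 - 30.976*y + 15.0824)/(4.84*y^4 - 11.836*y^3 + 9.9201*y^2 - 3.2818*y + 0.3721)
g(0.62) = -14.72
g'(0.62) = 27.16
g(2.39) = -1.20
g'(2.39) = 0.45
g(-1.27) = 1.99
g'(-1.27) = 1.34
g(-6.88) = 0.41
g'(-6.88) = 0.06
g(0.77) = -13.85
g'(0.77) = -21.34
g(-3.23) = 0.85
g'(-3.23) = 0.25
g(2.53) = -1.13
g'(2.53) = 0.41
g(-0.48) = 4.18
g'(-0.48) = 5.72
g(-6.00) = 0.47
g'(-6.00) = 0.08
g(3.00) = -0.97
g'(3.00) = 0.31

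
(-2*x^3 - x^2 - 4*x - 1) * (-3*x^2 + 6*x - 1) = 6*x^5 - 9*x^4 + 8*x^3 - 20*x^2 - 2*x + 1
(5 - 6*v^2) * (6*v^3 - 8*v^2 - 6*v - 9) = -36*v^5 + 48*v^4 + 66*v^3 + 14*v^2 - 30*v - 45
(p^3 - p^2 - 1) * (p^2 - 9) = p^5 - p^4 - 9*p^3 + 8*p^2 + 9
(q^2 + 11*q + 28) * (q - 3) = q^3 + 8*q^2 - 5*q - 84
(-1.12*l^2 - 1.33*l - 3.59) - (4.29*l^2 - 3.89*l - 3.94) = -5.41*l^2 + 2.56*l + 0.35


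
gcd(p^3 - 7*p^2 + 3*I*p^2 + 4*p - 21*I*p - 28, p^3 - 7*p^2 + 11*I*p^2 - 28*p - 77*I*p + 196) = p^2 + p*(-7 + 4*I) - 28*I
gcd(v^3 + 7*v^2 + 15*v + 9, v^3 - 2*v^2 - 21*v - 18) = v^2 + 4*v + 3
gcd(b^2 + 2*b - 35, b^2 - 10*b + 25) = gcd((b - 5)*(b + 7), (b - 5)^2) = b - 5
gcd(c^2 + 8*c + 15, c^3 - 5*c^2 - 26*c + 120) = c + 5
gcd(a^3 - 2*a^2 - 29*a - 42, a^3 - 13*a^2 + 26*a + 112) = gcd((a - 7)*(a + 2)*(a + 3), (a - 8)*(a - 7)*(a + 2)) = a^2 - 5*a - 14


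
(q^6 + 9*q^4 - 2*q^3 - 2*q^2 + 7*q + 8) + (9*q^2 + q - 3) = q^6 + 9*q^4 - 2*q^3 + 7*q^2 + 8*q + 5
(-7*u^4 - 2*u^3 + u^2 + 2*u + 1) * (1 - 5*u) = 35*u^5 + 3*u^4 - 7*u^3 - 9*u^2 - 3*u + 1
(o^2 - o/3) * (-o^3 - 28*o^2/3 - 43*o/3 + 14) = -o^5 - 9*o^4 - 101*o^3/9 + 169*o^2/9 - 14*o/3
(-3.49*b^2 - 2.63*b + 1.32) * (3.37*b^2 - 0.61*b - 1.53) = -11.7613*b^4 - 6.7342*b^3 + 11.3924*b^2 + 3.2187*b - 2.0196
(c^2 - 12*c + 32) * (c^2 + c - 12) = c^4 - 11*c^3 + 8*c^2 + 176*c - 384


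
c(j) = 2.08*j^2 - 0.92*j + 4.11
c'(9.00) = 36.52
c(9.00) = 164.31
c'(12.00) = 49.00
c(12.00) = 292.59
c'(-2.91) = -13.03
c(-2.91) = 24.40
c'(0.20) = -0.09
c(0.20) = 4.01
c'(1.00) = 3.24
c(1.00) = 5.27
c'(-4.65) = -20.26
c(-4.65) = 53.36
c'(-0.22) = -1.84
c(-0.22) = 4.41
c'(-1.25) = -6.12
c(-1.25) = 8.51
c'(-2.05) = -9.45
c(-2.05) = 14.74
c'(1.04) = 3.41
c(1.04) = 5.40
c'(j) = 4.16*j - 0.92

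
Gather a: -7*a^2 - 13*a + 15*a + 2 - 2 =-7*a^2 + 2*a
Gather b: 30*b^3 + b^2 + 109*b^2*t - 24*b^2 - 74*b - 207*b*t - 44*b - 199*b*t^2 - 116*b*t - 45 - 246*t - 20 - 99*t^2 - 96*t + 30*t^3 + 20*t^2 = 30*b^3 + b^2*(109*t - 23) + b*(-199*t^2 - 323*t - 118) + 30*t^3 - 79*t^2 - 342*t - 65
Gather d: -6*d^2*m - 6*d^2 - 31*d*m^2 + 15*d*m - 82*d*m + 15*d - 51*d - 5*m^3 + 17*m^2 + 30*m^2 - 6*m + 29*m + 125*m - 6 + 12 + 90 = d^2*(-6*m - 6) + d*(-31*m^2 - 67*m - 36) - 5*m^3 + 47*m^2 + 148*m + 96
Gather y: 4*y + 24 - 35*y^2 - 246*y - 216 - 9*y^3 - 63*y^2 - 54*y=-9*y^3 - 98*y^2 - 296*y - 192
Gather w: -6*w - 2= -6*w - 2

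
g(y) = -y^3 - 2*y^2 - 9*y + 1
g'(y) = -3*y^2 - 4*y - 9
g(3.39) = -91.45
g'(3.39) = -57.04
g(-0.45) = 4.74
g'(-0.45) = -7.81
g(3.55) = -100.89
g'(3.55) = -61.01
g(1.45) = -19.30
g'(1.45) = -21.11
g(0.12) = -0.11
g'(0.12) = -9.52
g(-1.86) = 17.26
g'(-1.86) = -11.94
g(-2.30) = 23.29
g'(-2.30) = -15.67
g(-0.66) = 6.36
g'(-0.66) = -7.67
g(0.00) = 1.00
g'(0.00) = -9.00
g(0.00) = 1.00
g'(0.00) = -9.00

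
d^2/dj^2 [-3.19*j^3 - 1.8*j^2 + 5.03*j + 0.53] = -19.14*j - 3.6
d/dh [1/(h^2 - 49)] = -2*h/(h^2 - 49)^2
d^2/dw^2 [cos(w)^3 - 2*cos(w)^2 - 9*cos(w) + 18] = 33*cos(w)/4 + 4*cos(2*w) - 9*cos(3*w)/4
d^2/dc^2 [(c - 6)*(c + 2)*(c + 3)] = 6*c - 2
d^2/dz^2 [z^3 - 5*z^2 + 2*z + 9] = 6*z - 10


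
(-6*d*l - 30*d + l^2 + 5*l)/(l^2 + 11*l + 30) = (-6*d + l)/(l + 6)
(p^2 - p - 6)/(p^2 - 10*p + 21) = (p + 2)/(p - 7)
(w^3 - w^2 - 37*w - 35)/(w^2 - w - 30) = (w^2 - 6*w - 7)/(w - 6)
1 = 1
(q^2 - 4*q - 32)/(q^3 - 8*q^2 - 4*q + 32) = (q + 4)/(q^2 - 4)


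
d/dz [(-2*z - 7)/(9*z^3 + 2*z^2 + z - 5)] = (-18*z^3 - 4*z^2 - 2*z + (2*z + 7)*(27*z^2 + 4*z + 1) + 10)/(9*z^3 + 2*z^2 + z - 5)^2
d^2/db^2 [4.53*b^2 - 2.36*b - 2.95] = 9.06000000000000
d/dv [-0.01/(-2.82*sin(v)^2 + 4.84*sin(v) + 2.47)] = (0.0484 - 0.0564*sin(v))*cos(v)/(-2.82*sin(v)^2 + 4.84*sin(v) + 2.47)^2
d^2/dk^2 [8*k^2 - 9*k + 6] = 16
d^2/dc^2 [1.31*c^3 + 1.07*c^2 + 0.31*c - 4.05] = 7.86*c + 2.14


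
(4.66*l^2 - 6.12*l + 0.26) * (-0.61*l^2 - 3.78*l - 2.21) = -2.8426*l^4 - 13.8816*l^3 + 12.6764*l^2 + 12.5424*l - 0.5746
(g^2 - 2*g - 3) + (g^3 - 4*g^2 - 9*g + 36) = g^3 - 3*g^2 - 11*g + 33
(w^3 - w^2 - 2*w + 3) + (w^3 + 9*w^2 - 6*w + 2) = 2*w^3 + 8*w^2 - 8*w + 5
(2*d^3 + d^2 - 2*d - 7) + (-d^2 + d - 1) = 2*d^3 - d - 8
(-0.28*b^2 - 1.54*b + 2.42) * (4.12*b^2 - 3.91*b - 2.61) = -1.1536*b^4 - 5.25*b^3 + 16.7226*b^2 - 5.4428*b - 6.3162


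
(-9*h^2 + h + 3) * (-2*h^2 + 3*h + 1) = 18*h^4 - 29*h^3 - 12*h^2 + 10*h + 3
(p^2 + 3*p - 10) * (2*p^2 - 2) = 2*p^4 + 6*p^3 - 22*p^2 - 6*p + 20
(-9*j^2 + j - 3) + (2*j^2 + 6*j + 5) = -7*j^2 + 7*j + 2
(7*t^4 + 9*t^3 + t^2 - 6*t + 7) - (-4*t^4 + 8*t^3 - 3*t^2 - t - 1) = 11*t^4 + t^3 + 4*t^2 - 5*t + 8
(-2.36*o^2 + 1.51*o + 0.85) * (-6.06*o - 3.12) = 14.3016*o^3 - 1.7874*o^2 - 9.8622*o - 2.652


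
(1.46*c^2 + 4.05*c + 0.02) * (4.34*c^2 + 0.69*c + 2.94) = 6.3364*c^4 + 18.5844*c^3 + 7.1737*c^2 + 11.9208*c + 0.0588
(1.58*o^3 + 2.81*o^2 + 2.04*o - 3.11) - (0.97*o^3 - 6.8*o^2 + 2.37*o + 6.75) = 0.61*o^3 + 9.61*o^2 - 0.33*o - 9.86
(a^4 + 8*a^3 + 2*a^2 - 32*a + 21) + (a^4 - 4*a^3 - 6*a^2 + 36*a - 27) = 2*a^4 + 4*a^3 - 4*a^2 + 4*a - 6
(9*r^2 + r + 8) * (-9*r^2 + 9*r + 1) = -81*r^4 + 72*r^3 - 54*r^2 + 73*r + 8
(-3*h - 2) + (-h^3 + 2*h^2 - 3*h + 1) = -h^3 + 2*h^2 - 6*h - 1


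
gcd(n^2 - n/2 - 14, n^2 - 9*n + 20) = n - 4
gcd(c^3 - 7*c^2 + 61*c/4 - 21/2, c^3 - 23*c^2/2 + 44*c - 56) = c - 7/2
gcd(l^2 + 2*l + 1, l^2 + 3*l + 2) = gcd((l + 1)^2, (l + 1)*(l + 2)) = l + 1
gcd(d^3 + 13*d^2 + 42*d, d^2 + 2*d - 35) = d + 7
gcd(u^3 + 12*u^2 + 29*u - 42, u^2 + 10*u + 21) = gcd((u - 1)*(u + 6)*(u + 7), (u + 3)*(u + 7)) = u + 7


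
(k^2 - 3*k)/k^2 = (k - 3)/k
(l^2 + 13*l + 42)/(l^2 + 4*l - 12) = (l + 7)/(l - 2)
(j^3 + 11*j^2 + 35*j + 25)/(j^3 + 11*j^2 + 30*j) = (j^2 + 6*j + 5)/(j*(j + 6))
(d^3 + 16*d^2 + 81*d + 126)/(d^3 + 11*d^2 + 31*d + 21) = (d + 6)/(d + 1)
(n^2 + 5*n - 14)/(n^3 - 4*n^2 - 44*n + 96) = (n + 7)/(n^2 - 2*n - 48)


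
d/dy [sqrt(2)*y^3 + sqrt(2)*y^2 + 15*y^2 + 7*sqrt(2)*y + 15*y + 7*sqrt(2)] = 3*sqrt(2)*y^2 + 2*sqrt(2)*y + 30*y + 7*sqrt(2) + 15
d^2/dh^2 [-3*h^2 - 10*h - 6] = -6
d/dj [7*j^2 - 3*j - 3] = 14*j - 3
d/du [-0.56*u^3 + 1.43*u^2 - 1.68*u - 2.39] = -1.68*u^2 + 2.86*u - 1.68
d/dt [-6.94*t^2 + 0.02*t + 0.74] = 0.02 - 13.88*t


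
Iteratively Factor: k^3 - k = (k + 1)*(k^2 - k) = k*(k + 1)*(k - 1)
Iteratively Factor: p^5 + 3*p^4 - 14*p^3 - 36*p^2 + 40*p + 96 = (p - 3)*(p^4 + 6*p^3 + 4*p^2 - 24*p - 32) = (p - 3)*(p + 4)*(p^3 + 2*p^2 - 4*p - 8) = (p - 3)*(p - 2)*(p + 4)*(p^2 + 4*p + 4) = (p - 3)*(p - 2)*(p + 2)*(p + 4)*(p + 2)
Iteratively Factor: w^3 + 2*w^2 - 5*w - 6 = (w - 2)*(w^2 + 4*w + 3) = (w - 2)*(w + 3)*(w + 1)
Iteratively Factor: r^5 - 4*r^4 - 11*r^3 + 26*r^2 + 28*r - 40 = (r + 2)*(r^4 - 6*r^3 + r^2 + 24*r - 20) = (r + 2)^2*(r^3 - 8*r^2 + 17*r - 10) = (r - 5)*(r + 2)^2*(r^2 - 3*r + 2) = (r - 5)*(r - 2)*(r + 2)^2*(r - 1)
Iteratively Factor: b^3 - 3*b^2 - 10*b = (b + 2)*(b^2 - 5*b) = b*(b + 2)*(b - 5)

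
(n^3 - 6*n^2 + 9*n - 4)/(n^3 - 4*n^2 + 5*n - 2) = (n - 4)/(n - 2)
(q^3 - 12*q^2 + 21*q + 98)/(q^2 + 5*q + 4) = (q^3 - 12*q^2 + 21*q + 98)/(q^2 + 5*q + 4)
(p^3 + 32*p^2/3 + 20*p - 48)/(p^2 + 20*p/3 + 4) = (3*p^2 + 14*p - 24)/(3*p + 2)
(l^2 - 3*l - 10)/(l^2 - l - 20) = (l + 2)/(l + 4)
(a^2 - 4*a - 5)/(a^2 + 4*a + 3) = (a - 5)/(a + 3)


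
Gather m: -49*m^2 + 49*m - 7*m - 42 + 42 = -49*m^2 + 42*m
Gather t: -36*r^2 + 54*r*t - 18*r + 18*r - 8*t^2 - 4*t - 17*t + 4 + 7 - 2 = -36*r^2 - 8*t^2 + t*(54*r - 21) + 9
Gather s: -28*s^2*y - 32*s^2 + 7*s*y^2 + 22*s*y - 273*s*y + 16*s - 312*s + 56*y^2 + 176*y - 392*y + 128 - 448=s^2*(-28*y - 32) + s*(7*y^2 - 251*y - 296) + 56*y^2 - 216*y - 320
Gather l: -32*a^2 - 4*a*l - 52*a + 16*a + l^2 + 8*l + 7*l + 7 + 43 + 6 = -32*a^2 - 36*a + l^2 + l*(15 - 4*a) + 56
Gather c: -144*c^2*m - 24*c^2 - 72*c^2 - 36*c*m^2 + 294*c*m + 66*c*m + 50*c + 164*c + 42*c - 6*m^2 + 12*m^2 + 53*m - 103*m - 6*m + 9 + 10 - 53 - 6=c^2*(-144*m - 96) + c*(-36*m^2 + 360*m + 256) + 6*m^2 - 56*m - 40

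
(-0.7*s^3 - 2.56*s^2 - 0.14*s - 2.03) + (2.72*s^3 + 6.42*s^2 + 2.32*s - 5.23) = 2.02*s^3 + 3.86*s^2 + 2.18*s - 7.26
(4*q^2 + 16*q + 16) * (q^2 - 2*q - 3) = 4*q^4 + 8*q^3 - 28*q^2 - 80*q - 48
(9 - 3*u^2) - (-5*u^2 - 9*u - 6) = 2*u^2 + 9*u + 15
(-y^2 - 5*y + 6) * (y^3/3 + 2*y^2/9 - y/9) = -y^5/3 - 17*y^4/9 + y^3 + 17*y^2/9 - 2*y/3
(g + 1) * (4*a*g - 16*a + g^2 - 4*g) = 4*a*g^2 - 12*a*g - 16*a + g^3 - 3*g^2 - 4*g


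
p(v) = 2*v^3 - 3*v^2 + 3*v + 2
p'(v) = 6*v^2 - 6*v + 3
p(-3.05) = -91.80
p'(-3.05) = 77.12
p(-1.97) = -30.84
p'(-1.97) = 38.11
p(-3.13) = -98.11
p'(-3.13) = 80.56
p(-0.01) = 1.97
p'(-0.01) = 3.06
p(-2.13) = -37.33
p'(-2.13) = 43.00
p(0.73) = 3.37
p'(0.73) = 1.82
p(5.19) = 216.36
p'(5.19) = 133.48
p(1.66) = 7.86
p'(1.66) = 9.57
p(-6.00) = -556.00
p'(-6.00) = 255.00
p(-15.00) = -7468.00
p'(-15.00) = 1443.00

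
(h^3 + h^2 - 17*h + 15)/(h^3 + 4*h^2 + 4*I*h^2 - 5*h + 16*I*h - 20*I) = (h - 3)/(h + 4*I)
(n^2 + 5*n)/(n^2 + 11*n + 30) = n/(n + 6)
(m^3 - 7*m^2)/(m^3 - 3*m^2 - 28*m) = m/(m + 4)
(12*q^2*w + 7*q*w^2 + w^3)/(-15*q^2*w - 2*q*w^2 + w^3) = (-4*q - w)/(5*q - w)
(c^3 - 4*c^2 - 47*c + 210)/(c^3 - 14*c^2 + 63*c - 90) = (c + 7)/(c - 3)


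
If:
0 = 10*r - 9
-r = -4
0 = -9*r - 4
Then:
No Solution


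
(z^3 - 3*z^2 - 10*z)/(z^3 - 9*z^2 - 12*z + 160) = z*(z + 2)/(z^2 - 4*z - 32)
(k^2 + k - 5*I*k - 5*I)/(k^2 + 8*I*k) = (k^2 + k - 5*I*k - 5*I)/(k*(k + 8*I))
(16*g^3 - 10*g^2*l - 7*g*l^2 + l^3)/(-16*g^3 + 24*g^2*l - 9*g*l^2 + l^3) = (-16*g^2 - 6*g*l + l^2)/(16*g^2 - 8*g*l + l^2)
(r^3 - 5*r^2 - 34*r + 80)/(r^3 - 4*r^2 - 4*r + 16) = (r^2 - 3*r - 40)/(r^2 - 2*r - 8)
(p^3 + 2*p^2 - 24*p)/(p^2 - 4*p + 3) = p*(p^2 + 2*p - 24)/(p^2 - 4*p + 3)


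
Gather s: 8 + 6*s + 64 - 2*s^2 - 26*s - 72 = -2*s^2 - 20*s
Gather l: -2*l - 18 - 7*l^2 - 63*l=-7*l^2 - 65*l - 18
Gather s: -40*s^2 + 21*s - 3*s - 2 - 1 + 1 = -40*s^2 + 18*s - 2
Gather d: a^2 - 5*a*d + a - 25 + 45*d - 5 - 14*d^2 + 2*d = a^2 + a - 14*d^2 + d*(47 - 5*a) - 30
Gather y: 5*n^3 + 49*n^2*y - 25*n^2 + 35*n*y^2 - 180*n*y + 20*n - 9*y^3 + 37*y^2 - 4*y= 5*n^3 - 25*n^2 + 20*n - 9*y^3 + y^2*(35*n + 37) + y*(49*n^2 - 180*n - 4)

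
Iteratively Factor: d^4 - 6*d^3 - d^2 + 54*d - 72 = (d - 4)*(d^3 - 2*d^2 - 9*d + 18) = (d - 4)*(d + 3)*(d^2 - 5*d + 6) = (d - 4)*(d - 2)*(d + 3)*(d - 3)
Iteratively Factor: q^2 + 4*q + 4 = (q + 2)*(q + 2)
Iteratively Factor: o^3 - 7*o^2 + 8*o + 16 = (o - 4)*(o^2 - 3*o - 4) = (o - 4)*(o + 1)*(o - 4)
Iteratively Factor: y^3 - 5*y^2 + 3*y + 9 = (y + 1)*(y^2 - 6*y + 9) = (y - 3)*(y + 1)*(y - 3)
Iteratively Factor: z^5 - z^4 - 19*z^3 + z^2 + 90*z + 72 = (z - 4)*(z^4 + 3*z^3 - 7*z^2 - 27*z - 18) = (z - 4)*(z + 1)*(z^3 + 2*z^2 - 9*z - 18) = (z - 4)*(z + 1)*(z + 2)*(z^2 - 9) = (z - 4)*(z - 3)*(z + 1)*(z + 2)*(z + 3)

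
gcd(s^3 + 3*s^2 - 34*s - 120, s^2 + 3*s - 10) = s + 5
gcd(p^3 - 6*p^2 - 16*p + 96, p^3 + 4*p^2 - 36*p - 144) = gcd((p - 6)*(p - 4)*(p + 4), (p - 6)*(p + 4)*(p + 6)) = p^2 - 2*p - 24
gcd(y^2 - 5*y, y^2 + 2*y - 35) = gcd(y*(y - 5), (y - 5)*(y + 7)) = y - 5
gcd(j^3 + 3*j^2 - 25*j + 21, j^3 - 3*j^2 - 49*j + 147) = j^2 + 4*j - 21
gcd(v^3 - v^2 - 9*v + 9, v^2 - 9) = v^2 - 9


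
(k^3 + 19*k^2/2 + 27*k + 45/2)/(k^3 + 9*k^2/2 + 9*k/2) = (k + 5)/k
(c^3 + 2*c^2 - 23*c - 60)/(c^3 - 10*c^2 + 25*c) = (c^2 + 7*c + 12)/(c*(c - 5))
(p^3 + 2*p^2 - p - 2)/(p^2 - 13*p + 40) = (p^3 + 2*p^2 - p - 2)/(p^2 - 13*p + 40)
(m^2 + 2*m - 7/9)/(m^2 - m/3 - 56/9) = (3*m - 1)/(3*m - 8)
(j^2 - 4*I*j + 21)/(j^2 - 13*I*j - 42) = (j + 3*I)/(j - 6*I)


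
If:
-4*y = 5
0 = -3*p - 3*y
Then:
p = 5/4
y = -5/4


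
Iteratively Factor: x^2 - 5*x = (x - 5)*(x)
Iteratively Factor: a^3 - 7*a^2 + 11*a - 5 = (a - 1)*(a^2 - 6*a + 5) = (a - 1)^2*(a - 5)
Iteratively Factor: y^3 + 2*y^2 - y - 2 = (y + 1)*(y^2 + y - 2) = (y + 1)*(y + 2)*(y - 1)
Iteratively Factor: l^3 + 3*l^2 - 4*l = (l + 4)*(l^2 - l) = (l - 1)*(l + 4)*(l)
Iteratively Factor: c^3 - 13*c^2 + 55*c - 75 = (c - 3)*(c^2 - 10*c + 25) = (c - 5)*(c - 3)*(c - 5)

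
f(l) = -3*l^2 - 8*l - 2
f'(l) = -6*l - 8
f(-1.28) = 3.32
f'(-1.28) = -0.32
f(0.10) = -2.83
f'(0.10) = -8.60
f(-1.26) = 3.32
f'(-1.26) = -0.44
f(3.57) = -68.79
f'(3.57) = -29.42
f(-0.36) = 0.49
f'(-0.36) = -5.84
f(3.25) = -59.69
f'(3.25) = -27.50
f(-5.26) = -42.92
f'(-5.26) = 23.56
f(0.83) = -10.71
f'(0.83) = -12.98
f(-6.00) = -62.00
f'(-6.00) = 28.00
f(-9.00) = -173.00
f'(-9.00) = 46.00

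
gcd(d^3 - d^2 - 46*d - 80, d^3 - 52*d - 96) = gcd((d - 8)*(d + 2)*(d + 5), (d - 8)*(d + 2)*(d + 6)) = d^2 - 6*d - 16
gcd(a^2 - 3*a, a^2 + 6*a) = a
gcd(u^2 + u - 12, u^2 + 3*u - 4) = u + 4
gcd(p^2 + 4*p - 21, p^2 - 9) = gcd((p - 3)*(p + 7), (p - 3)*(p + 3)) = p - 3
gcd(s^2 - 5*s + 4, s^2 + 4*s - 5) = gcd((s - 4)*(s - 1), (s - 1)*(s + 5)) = s - 1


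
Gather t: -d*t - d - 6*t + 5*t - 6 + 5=-d + t*(-d - 1) - 1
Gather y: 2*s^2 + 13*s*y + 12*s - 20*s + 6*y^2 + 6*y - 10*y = 2*s^2 - 8*s + 6*y^2 + y*(13*s - 4)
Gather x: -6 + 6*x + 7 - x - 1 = 5*x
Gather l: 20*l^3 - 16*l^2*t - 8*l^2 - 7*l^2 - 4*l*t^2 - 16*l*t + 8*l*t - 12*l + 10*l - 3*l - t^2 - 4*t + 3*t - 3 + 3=20*l^3 + l^2*(-16*t - 15) + l*(-4*t^2 - 8*t - 5) - t^2 - t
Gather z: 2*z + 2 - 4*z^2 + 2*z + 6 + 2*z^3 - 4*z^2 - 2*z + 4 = 2*z^3 - 8*z^2 + 2*z + 12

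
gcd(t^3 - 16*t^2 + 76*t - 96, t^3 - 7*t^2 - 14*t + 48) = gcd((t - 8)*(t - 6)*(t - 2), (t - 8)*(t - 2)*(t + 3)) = t^2 - 10*t + 16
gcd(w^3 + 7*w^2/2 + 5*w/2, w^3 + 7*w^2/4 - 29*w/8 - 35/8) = w^2 + 7*w/2 + 5/2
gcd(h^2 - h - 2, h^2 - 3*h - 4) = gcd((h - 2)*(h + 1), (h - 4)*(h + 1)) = h + 1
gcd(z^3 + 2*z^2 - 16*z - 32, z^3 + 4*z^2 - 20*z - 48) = z^2 - 2*z - 8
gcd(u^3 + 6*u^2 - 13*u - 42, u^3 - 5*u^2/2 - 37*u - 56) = u + 2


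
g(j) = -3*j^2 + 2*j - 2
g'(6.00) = -34.00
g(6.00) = -98.00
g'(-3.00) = 20.00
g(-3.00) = -35.00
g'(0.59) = -1.54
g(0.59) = -1.86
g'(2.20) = -11.20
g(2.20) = -12.12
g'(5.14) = -28.84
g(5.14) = -70.98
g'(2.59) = -13.54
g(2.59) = -16.94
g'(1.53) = -7.18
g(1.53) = -5.96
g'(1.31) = -5.86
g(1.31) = -4.53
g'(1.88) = -9.28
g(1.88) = -8.84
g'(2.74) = -14.44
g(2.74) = -19.04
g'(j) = 2 - 6*j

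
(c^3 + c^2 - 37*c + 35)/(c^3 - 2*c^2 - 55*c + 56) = (c - 5)/(c - 8)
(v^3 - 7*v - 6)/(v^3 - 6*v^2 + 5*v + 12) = (v + 2)/(v - 4)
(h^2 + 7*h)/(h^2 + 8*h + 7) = h/(h + 1)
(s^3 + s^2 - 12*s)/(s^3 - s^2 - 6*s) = (s + 4)/(s + 2)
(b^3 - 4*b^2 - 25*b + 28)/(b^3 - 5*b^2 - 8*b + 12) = (b^2 - 3*b - 28)/(b^2 - 4*b - 12)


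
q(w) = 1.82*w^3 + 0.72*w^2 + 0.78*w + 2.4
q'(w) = 5.46*w^2 + 1.44*w + 0.78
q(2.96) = 58.22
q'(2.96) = 52.88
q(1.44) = 10.45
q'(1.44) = 14.18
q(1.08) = 6.37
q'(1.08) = 8.70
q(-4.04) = -109.01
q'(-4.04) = 84.08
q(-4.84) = -190.86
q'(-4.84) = 121.71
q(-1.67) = -5.37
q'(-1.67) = 13.60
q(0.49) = 3.17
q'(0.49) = 2.80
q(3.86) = 120.81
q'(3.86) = 87.69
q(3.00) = 60.36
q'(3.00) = 54.24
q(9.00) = 1394.52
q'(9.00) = 456.00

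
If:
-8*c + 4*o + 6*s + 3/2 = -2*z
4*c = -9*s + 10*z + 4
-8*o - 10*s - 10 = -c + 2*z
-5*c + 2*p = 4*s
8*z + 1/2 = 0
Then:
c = -459/1144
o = -9043/4576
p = 237/2288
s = 633/1144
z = -1/16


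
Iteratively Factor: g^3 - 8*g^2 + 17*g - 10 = (g - 1)*(g^2 - 7*g + 10) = (g - 5)*(g - 1)*(g - 2)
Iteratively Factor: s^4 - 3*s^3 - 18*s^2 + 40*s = (s - 5)*(s^3 + 2*s^2 - 8*s) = (s - 5)*(s - 2)*(s^2 + 4*s) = (s - 5)*(s - 2)*(s + 4)*(s)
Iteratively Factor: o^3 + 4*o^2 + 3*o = (o + 1)*(o^2 + 3*o) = (o + 1)*(o + 3)*(o)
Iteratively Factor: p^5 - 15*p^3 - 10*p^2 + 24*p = (p - 1)*(p^4 + p^3 - 14*p^2 - 24*p) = (p - 1)*(p + 3)*(p^3 - 2*p^2 - 8*p) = (p - 4)*(p - 1)*(p + 3)*(p^2 + 2*p) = p*(p - 4)*(p - 1)*(p + 3)*(p + 2)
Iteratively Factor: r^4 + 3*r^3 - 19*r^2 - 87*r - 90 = (r + 3)*(r^3 - 19*r - 30) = (r + 2)*(r + 3)*(r^2 - 2*r - 15) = (r - 5)*(r + 2)*(r + 3)*(r + 3)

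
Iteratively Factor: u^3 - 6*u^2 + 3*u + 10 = (u - 2)*(u^2 - 4*u - 5) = (u - 5)*(u - 2)*(u + 1)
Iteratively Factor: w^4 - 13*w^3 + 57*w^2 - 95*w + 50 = (w - 2)*(w^3 - 11*w^2 + 35*w - 25) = (w - 2)*(w - 1)*(w^2 - 10*w + 25) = (w - 5)*(w - 2)*(w - 1)*(w - 5)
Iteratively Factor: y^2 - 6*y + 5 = (y - 5)*(y - 1)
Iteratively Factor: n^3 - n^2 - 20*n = (n)*(n^2 - n - 20) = n*(n - 5)*(n + 4)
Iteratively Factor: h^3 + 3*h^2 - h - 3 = (h - 1)*(h^2 + 4*h + 3) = (h - 1)*(h + 3)*(h + 1)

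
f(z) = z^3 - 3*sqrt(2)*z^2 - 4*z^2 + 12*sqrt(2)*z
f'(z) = 3*z^2 - 6*sqrt(2)*z - 8*z + 12*sqrt(2)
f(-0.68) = -15.67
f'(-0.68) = 29.57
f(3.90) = 0.13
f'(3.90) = -1.69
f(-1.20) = -33.96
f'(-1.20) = 41.07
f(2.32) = 7.49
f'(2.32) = -5.13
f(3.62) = 0.86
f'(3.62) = -3.39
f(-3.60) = -214.57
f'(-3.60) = 115.20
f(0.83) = 8.98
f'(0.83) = 5.35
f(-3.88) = -248.34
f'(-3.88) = 126.10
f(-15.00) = -5484.15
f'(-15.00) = 939.25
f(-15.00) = -5484.15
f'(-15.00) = 939.25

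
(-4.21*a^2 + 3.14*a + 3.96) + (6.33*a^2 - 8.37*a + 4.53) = 2.12*a^2 - 5.23*a + 8.49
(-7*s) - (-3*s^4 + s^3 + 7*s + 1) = 3*s^4 - s^3 - 14*s - 1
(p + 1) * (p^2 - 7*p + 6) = p^3 - 6*p^2 - p + 6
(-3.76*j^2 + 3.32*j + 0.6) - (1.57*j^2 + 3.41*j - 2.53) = -5.33*j^2 - 0.0900000000000003*j + 3.13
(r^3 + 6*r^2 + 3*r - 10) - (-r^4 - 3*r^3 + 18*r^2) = r^4 + 4*r^3 - 12*r^2 + 3*r - 10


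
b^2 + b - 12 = (b - 3)*(b + 4)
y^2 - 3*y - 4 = (y - 4)*(y + 1)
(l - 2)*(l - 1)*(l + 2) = l^3 - l^2 - 4*l + 4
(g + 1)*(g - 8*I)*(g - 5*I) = g^3 + g^2 - 13*I*g^2 - 40*g - 13*I*g - 40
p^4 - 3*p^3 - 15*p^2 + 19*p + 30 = (p - 5)*(p - 2)*(p + 1)*(p + 3)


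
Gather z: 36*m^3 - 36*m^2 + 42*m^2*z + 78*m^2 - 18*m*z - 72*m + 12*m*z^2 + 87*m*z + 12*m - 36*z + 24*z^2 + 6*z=36*m^3 + 42*m^2 - 60*m + z^2*(12*m + 24) + z*(42*m^2 + 69*m - 30)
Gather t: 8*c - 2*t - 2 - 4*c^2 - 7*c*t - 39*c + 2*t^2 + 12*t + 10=-4*c^2 - 31*c + 2*t^2 + t*(10 - 7*c) + 8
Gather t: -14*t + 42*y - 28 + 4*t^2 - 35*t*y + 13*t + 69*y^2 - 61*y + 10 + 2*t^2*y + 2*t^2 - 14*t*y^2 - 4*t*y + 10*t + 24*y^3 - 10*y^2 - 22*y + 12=t^2*(2*y + 6) + t*(-14*y^2 - 39*y + 9) + 24*y^3 + 59*y^2 - 41*y - 6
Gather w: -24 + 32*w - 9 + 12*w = 44*w - 33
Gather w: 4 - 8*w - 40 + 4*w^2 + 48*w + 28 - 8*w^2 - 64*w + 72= -4*w^2 - 24*w + 64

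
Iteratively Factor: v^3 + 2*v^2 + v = (v + 1)*(v^2 + v) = (v + 1)^2*(v)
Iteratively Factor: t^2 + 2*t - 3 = (t - 1)*(t + 3)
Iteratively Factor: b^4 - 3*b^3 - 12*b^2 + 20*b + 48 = (b + 2)*(b^3 - 5*b^2 - 2*b + 24) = (b + 2)^2*(b^2 - 7*b + 12) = (b - 4)*(b + 2)^2*(b - 3)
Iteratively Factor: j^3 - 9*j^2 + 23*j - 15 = (j - 5)*(j^2 - 4*j + 3) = (j - 5)*(j - 1)*(j - 3)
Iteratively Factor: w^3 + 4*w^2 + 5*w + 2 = (w + 1)*(w^2 + 3*w + 2) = (w + 1)^2*(w + 2)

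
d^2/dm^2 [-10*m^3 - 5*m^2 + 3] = -60*m - 10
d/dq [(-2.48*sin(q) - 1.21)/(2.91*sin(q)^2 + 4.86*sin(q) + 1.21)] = (7.2168*sin(q)^2 + 7.0422*sin(q) + 2.8798)*cos(q)/(8.4681*sin(q)^4 + 28.2852*sin(q)^3 + 30.6618*sin(q)^2 + 11.7612*sin(q) + 1.4641)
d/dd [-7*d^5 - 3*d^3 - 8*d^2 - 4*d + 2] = -35*d^4 - 9*d^2 - 16*d - 4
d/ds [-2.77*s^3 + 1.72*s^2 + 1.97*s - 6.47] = -8.31*s^2 + 3.44*s + 1.97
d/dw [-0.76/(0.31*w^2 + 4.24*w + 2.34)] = (0.4712*w + 3.2224)/(0.31*w^2 + 4.24*w + 2.34)^2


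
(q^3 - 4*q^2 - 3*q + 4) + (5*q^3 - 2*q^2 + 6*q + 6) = 6*q^3 - 6*q^2 + 3*q + 10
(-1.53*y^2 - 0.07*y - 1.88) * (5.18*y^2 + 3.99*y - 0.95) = -7.9254*y^4 - 6.4673*y^3 - 8.5642*y^2 - 7.4347*y + 1.786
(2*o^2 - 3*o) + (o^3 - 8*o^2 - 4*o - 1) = o^3 - 6*o^2 - 7*o - 1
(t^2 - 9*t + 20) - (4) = t^2 - 9*t + 16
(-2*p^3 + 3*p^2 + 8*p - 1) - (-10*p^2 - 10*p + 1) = -2*p^3 + 13*p^2 + 18*p - 2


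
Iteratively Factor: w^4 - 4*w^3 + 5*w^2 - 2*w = (w - 1)*(w^3 - 3*w^2 + 2*w) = (w - 1)^2*(w^2 - 2*w) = w*(w - 1)^2*(w - 2)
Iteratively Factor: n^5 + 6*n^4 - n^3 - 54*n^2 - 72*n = (n + 2)*(n^4 + 4*n^3 - 9*n^2 - 36*n) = (n + 2)*(n + 3)*(n^3 + n^2 - 12*n) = (n + 2)*(n + 3)*(n + 4)*(n^2 - 3*n) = n*(n + 2)*(n + 3)*(n + 4)*(n - 3)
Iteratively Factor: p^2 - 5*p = (p)*(p - 5)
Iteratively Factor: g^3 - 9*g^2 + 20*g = (g)*(g^2 - 9*g + 20) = g*(g - 5)*(g - 4)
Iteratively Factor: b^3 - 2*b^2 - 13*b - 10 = (b - 5)*(b^2 + 3*b + 2) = (b - 5)*(b + 1)*(b + 2)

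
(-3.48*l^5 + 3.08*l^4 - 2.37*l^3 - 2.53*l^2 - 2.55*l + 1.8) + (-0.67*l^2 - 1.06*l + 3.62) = -3.48*l^5 + 3.08*l^4 - 2.37*l^3 - 3.2*l^2 - 3.61*l + 5.42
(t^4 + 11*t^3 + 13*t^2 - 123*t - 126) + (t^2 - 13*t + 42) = t^4 + 11*t^3 + 14*t^2 - 136*t - 84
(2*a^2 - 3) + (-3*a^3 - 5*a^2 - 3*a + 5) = -3*a^3 - 3*a^2 - 3*a + 2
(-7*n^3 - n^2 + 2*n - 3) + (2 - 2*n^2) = -7*n^3 - 3*n^2 + 2*n - 1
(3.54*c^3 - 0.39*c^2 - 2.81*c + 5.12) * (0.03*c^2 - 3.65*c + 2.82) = 0.1062*c^5 - 12.9327*c^4 + 11.322*c^3 + 9.3103*c^2 - 26.6122*c + 14.4384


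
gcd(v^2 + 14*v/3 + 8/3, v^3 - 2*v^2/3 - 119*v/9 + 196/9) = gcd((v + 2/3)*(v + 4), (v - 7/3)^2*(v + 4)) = v + 4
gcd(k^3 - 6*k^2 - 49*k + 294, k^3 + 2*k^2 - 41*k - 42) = k^2 + k - 42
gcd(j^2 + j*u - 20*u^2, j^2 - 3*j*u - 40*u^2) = j + 5*u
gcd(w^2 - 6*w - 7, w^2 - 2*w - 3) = w + 1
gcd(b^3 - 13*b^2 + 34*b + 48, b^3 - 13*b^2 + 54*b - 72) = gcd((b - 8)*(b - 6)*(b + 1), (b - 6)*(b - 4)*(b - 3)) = b - 6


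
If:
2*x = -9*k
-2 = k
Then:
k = -2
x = 9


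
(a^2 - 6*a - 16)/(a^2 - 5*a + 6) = (a^2 - 6*a - 16)/(a^2 - 5*a + 6)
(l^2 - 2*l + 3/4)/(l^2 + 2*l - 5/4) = (2*l - 3)/(2*l + 5)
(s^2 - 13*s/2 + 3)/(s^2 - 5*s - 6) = (s - 1/2)/(s + 1)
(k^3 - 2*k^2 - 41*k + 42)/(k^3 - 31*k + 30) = (k - 7)/(k - 5)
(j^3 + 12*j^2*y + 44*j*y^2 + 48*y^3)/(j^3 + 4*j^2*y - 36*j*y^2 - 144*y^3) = (-j - 2*y)/(-j + 6*y)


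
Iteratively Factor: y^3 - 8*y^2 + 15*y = (y - 3)*(y^2 - 5*y) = y*(y - 3)*(y - 5)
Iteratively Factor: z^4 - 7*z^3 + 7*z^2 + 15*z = (z - 5)*(z^3 - 2*z^2 - 3*z) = (z - 5)*(z + 1)*(z^2 - 3*z) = (z - 5)*(z - 3)*(z + 1)*(z)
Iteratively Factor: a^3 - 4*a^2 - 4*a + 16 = (a - 2)*(a^2 - 2*a - 8) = (a - 4)*(a - 2)*(a + 2)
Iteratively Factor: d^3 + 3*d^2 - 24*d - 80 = (d + 4)*(d^2 - d - 20) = (d - 5)*(d + 4)*(d + 4)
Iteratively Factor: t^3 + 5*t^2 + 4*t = (t)*(t^2 + 5*t + 4) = t*(t + 1)*(t + 4)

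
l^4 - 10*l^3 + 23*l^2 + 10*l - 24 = (l - 6)*(l - 4)*(l - 1)*(l + 1)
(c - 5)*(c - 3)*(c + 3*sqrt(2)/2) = c^3 - 8*c^2 + 3*sqrt(2)*c^2/2 - 12*sqrt(2)*c + 15*c + 45*sqrt(2)/2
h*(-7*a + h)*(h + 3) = -7*a*h^2 - 21*a*h + h^3 + 3*h^2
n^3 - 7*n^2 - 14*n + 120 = (n - 6)*(n - 5)*(n + 4)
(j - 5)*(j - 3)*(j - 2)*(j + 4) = j^4 - 6*j^3 - 9*j^2 + 94*j - 120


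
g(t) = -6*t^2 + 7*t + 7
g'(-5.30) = 70.60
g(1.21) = 6.69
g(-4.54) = -148.45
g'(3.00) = -29.00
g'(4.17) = -43.04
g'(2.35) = -21.20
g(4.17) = -68.14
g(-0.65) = -0.08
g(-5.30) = -198.64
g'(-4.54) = 61.48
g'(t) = 7 - 12*t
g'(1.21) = -7.52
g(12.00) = -773.00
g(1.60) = 2.84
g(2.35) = -9.69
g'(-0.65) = 14.80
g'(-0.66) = 14.92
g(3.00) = -26.00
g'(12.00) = -137.00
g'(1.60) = -12.20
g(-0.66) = -0.23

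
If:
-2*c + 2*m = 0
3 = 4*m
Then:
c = 3/4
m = 3/4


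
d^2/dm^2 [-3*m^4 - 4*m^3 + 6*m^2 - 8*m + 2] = -36*m^2 - 24*m + 12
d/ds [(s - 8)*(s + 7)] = 2*s - 1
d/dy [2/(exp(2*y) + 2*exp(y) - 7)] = -4*(exp(y) + 1)*exp(y)/(exp(2*y) + 2*exp(y) - 7)^2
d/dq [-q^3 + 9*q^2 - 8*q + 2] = -3*q^2 + 18*q - 8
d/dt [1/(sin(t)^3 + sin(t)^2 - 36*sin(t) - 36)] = (-3*sin(t)^2 - 2*sin(t) + 36)*cos(t)/(sin(t)^3 + sin(t)^2 - 36*sin(t) - 36)^2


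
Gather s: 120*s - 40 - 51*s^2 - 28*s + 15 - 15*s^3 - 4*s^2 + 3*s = -15*s^3 - 55*s^2 + 95*s - 25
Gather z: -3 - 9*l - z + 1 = -9*l - z - 2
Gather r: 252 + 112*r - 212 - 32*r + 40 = 80*r + 80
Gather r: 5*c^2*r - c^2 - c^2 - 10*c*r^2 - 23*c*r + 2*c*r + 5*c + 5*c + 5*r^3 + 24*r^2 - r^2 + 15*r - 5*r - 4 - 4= -2*c^2 + 10*c + 5*r^3 + r^2*(23 - 10*c) + r*(5*c^2 - 21*c + 10) - 8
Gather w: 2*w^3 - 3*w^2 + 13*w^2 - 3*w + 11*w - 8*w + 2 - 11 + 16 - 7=2*w^3 + 10*w^2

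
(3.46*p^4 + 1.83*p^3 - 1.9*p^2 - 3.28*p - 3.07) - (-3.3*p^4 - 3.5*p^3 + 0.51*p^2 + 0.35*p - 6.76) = 6.76*p^4 + 5.33*p^3 - 2.41*p^2 - 3.63*p + 3.69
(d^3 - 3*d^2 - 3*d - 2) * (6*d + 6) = 6*d^4 - 12*d^3 - 36*d^2 - 30*d - 12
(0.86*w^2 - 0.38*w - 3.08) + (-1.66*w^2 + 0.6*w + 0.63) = -0.8*w^2 + 0.22*w - 2.45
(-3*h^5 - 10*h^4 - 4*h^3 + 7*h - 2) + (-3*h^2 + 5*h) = -3*h^5 - 10*h^4 - 4*h^3 - 3*h^2 + 12*h - 2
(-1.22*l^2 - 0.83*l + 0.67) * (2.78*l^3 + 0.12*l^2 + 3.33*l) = -3.3916*l^5 - 2.4538*l^4 - 2.2996*l^3 - 2.6835*l^2 + 2.2311*l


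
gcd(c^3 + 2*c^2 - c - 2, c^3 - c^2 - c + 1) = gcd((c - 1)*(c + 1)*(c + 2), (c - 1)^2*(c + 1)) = c^2 - 1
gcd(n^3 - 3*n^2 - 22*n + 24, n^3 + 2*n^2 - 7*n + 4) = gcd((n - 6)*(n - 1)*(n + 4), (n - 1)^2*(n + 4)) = n^2 + 3*n - 4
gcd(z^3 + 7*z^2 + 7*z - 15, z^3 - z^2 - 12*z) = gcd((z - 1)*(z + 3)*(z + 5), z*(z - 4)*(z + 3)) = z + 3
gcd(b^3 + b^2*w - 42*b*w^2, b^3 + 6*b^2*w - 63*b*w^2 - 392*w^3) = b + 7*w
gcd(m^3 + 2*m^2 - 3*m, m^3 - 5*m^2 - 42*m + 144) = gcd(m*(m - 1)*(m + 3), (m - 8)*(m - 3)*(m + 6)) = 1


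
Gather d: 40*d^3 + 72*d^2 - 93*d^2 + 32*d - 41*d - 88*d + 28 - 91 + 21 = 40*d^3 - 21*d^2 - 97*d - 42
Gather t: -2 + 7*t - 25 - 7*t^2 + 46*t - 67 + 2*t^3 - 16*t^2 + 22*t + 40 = 2*t^3 - 23*t^2 + 75*t - 54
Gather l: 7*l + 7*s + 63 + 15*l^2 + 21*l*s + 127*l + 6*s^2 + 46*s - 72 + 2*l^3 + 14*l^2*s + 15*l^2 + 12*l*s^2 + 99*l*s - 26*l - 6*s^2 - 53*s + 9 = 2*l^3 + l^2*(14*s + 30) + l*(12*s^2 + 120*s + 108)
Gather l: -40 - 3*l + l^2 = l^2 - 3*l - 40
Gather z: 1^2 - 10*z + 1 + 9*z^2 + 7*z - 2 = 9*z^2 - 3*z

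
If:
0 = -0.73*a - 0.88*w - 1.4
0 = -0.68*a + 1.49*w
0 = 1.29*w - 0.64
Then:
No Solution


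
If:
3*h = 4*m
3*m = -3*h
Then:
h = 0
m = 0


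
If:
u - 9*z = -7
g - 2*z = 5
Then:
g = 2*z + 5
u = 9*z - 7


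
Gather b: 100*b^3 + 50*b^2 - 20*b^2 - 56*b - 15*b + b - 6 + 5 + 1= 100*b^3 + 30*b^2 - 70*b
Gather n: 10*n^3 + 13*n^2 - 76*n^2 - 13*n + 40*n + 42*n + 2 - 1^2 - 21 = 10*n^3 - 63*n^2 + 69*n - 20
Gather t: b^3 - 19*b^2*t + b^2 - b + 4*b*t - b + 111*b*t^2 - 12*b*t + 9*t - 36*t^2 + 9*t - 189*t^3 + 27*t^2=b^3 + b^2 - 2*b - 189*t^3 + t^2*(111*b - 9) + t*(-19*b^2 - 8*b + 18)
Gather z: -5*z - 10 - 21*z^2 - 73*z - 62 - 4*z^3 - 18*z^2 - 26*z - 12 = -4*z^3 - 39*z^2 - 104*z - 84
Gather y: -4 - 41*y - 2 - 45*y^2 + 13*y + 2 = -45*y^2 - 28*y - 4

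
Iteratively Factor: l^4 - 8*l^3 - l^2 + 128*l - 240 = (l - 5)*(l^3 - 3*l^2 - 16*l + 48) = (l - 5)*(l - 4)*(l^2 + l - 12) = (l - 5)*(l - 4)*(l + 4)*(l - 3)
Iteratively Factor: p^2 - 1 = (p + 1)*(p - 1)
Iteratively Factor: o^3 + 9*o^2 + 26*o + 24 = (o + 2)*(o^2 + 7*o + 12) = (o + 2)*(o + 3)*(o + 4)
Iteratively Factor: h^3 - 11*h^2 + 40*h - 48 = (h - 4)*(h^2 - 7*h + 12) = (h - 4)^2*(h - 3)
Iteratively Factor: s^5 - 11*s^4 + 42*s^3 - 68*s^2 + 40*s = (s - 2)*(s^4 - 9*s^3 + 24*s^2 - 20*s) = s*(s - 2)*(s^3 - 9*s^2 + 24*s - 20) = s*(s - 2)^2*(s^2 - 7*s + 10) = s*(s - 5)*(s - 2)^2*(s - 2)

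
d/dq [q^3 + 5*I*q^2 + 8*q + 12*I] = 3*q^2 + 10*I*q + 8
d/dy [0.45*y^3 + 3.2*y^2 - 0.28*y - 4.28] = 1.35*y^2 + 6.4*y - 0.28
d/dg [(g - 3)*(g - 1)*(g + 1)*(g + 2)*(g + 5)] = 5*g^4 + 16*g^3 - 36*g^2 - 68*g + 11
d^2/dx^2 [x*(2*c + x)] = 2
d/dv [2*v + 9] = 2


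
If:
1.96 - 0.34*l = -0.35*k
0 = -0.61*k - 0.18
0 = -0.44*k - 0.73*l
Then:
No Solution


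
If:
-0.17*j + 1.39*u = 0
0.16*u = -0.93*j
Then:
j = 0.00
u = 0.00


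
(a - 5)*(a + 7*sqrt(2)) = a^2 - 5*a + 7*sqrt(2)*a - 35*sqrt(2)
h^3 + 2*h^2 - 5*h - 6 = (h - 2)*(h + 1)*(h + 3)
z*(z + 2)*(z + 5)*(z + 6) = z^4 + 13*z^3 + 52*z^2 + 60*z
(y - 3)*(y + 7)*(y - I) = y^3 + 4*y^2 - I*y^2 - 21*y - 4*I*y + 21*I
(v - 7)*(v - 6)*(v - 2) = v^3 - 15*v^2 + 68*v - 84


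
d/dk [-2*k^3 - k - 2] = -6*k^2 - 1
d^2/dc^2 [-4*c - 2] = 0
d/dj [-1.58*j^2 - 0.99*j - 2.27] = -3.16*j - 0.99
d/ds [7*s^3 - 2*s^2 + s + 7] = 21*s^2 - 4*s + 1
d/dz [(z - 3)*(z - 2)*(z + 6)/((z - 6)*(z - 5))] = (z^4 - 22*z^3 + 103*z^2 - 12*z - 324)/(z^4 - 22*z^3 + 181*z^2 - 660*z + 900)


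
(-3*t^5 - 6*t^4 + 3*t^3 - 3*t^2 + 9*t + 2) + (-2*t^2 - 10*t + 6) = -3*t^5 - 6*t^4 + 3*t^3 - 5*t^2 - t + 8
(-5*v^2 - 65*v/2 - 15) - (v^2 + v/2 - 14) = -6*v^2 - 33*v - 1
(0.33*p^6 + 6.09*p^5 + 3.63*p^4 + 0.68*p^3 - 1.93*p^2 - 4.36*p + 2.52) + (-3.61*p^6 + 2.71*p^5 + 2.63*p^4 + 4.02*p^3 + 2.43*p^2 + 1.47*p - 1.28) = -3.28*p^6 + 8.8*p^5 + 6.26*p^4 + 4.7*p^3 + 0.5*p^2 - 2.89*p + 1.24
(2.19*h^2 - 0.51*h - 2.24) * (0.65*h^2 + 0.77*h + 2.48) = 1.4235*h^4 + 1.3548*h^3 + 3.5825*h^2 - 2.9896*h - 5.5552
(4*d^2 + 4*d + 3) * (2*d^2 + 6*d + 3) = 8*d^4 + 32*d^3 + 42*d^2 + 30*d + 9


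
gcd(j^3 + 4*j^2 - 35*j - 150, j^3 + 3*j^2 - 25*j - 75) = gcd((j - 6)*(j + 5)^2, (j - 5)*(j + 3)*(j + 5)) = j + 5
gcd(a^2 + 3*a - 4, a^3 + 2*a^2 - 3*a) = a - 1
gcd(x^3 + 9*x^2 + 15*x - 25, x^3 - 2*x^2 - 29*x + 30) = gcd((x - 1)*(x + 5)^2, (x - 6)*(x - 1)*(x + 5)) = x^2 + 4*x - 5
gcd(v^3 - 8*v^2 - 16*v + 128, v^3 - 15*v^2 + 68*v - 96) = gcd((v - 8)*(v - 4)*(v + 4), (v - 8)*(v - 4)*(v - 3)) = v^2 - 12*v + 32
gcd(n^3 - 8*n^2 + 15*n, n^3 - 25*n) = n^2 - 5*n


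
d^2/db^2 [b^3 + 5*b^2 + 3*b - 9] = 6*b + 10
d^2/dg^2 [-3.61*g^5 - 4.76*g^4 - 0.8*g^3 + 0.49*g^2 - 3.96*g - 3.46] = -72.2*g^3 - 57.12*g^2 - 4.8*g + 0.98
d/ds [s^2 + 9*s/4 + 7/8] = 2*s + 9/4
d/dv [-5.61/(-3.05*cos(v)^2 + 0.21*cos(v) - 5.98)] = (34.221*cos(v) - 1.1781)*sin(v)/(3.05*cos(v)^2 - 0.21*cos(v) + 5.98)^2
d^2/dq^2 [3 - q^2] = -2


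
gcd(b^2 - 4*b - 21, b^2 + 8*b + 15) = b + 3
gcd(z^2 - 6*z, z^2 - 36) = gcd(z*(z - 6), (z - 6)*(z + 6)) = z - 6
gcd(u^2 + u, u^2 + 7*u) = u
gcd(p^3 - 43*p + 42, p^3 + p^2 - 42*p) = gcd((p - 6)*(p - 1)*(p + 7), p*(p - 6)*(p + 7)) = p^2 + p - 42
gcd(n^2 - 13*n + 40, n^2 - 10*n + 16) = n - 8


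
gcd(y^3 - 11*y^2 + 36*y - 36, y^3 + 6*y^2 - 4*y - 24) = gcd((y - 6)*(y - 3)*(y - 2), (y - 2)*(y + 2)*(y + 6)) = y - 2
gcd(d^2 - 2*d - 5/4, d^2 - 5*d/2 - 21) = 1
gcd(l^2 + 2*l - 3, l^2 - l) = l - 1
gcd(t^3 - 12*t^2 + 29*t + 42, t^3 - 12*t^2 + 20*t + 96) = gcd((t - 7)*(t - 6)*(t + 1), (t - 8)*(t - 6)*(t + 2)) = t - 6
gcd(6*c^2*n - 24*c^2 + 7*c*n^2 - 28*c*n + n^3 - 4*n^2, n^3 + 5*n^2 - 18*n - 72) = n - 4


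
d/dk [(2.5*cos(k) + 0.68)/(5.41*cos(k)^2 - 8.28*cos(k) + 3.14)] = (13.525*cos(k)^2 + 7.3576*cos(k) - 13.4804)*sin(k)/(29.2681*cos(k)^4 - 89.5896*cos(k)^3 + 102.5332*cos(k)^2 - 51.9984*cos(k) + 9.8596)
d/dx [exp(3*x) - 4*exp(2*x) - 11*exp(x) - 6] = (3*exp(2*x) - 8*exp(x) - 11)*exp(x)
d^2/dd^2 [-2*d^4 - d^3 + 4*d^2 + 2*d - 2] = -24*d^2 - 6*d + 8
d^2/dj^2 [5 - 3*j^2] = -6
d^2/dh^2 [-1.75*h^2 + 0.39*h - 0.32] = -3.50000000000000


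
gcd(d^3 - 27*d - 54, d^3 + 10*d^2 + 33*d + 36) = d^2 + 6*d + 9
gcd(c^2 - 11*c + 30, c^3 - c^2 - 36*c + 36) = c - 6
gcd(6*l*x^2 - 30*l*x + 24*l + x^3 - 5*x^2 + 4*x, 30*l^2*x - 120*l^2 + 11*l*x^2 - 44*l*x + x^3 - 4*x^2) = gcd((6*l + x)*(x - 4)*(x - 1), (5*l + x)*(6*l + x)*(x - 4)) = 6*l*x - 24*l + x^2 - 4*x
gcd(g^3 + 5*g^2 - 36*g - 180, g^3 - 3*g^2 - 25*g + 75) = g + 5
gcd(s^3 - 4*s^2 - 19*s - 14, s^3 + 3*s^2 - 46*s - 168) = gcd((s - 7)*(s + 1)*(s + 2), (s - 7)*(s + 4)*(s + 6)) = s - 7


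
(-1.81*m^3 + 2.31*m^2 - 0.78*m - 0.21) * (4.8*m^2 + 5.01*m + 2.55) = -8.688*m^5 + 2.0199*m^4 + 3.2136*m^3 + 0.974699999999999*m^2 - 3.0411*m - 0.5355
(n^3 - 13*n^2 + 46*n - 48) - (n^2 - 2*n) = n^3 - 14*n^2 + 48*n - 48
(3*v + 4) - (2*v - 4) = v + 8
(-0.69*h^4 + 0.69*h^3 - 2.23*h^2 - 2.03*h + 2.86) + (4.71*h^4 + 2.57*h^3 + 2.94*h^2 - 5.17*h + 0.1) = 4.02*h^4 + 3.26*h^3 + 0.71*h^2 - 7.2*h + 2.96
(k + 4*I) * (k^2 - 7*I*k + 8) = k^3 - 3*I*k^2 + 36*k + 32*I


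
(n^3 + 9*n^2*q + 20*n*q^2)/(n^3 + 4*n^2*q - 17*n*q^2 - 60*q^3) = n*(-n - 4*q)/(-n^2 + n*q + 12*q^2)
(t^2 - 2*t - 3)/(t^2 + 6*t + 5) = (t - 3)/(t + 5)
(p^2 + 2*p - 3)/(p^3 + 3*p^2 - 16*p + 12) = (p + 3)/(p^2 + 4*p - 12)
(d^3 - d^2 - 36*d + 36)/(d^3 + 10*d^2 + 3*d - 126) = (d^2 - 7*d + 6)/(d^2 + 4*d - 21)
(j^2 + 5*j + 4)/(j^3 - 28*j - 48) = (j + 1)/(j^2 - 4*j - 12)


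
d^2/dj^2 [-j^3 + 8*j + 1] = -6*j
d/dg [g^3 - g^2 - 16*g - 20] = 3*g^2 - 2*g - 16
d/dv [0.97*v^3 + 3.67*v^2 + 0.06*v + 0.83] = 2.91*v^2 + 7.34*v + 0.06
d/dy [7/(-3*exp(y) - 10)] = 21*exp(y)/(3*exp(y) + 10)^2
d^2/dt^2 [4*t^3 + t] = 24*t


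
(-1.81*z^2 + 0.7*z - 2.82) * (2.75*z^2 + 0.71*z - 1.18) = -4.9775*z^4 + 0.6399*z^3 - 5.1222*z^2 - 2.8282*z + 3.3276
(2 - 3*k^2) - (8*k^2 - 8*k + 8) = -11*k^2 + 8*k - 6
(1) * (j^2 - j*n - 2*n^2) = j^2 - j*n - 2*n^2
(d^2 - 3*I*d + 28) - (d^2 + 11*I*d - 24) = -14*I*d + 52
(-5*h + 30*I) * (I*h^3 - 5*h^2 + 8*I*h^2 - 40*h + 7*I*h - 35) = -5*I*h^4 - 5*h^3 - 40*I*h^3 - 40*h^2 - 185*I*h^2 - 35*h - 1200*I*h - 1050*I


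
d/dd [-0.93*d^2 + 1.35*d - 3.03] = 1.35 - 1.86*d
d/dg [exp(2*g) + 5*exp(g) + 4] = (2*exp(g) + 5)*exp(g)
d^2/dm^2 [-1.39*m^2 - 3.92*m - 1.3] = -2.78000000000000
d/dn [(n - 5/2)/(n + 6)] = 17/(2*(n + 6)^2)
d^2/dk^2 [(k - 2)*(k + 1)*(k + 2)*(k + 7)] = 12*k^2 + 48*k + 6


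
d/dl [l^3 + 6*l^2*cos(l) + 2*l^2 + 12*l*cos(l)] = -6*l^2*sin(l) + 3*l^2 + 12*sqrt(2)*l*cos(l + pi/4) + 4*l + 12*cos(l)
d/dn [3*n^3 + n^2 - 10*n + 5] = 9*n^2 + 2*n - 10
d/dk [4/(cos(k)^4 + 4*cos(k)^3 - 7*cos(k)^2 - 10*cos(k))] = 8*(2*cos(k)^3 + 6*cos(k)^2 - 7*cos(k) - 5)*sin(k)/((cos(k)^3 + 4*cos(k)^2 - 7*cos(k) - 10)^2*cos(k)^2)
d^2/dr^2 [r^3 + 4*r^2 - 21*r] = 6*r + 8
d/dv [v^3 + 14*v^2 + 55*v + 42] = 3*v^2 + 28*v + 55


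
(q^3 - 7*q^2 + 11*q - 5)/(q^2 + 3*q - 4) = (q^2 - 6*q + 5)/(q + 4)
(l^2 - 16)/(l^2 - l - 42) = (16 - l^2)/(-l^2 + l + 42)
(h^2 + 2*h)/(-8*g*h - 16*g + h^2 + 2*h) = -h/(8*g - h)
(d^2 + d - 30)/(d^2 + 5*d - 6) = (d - 5)/(d - 1)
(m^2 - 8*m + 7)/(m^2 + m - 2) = (m - 7)/(m + 2)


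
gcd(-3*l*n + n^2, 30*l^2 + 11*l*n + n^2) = 1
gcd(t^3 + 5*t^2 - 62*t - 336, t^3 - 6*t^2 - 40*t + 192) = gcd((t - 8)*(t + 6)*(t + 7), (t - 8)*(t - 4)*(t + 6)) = t^2 - 2*t - 48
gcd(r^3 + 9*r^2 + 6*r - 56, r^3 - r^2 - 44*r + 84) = r^2 + 5*r - 14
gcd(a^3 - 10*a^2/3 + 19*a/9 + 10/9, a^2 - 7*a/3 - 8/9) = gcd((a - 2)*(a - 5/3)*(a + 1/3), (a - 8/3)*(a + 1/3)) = a + 1/3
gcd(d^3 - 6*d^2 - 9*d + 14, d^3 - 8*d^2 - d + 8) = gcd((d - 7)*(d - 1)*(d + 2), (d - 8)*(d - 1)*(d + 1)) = d - 1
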